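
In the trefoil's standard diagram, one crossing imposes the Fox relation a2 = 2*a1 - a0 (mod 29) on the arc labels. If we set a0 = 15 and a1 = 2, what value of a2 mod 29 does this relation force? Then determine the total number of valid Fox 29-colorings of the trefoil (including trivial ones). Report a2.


Step 1: Apply the given crossing relation 2*a1 - a0 - a2 = 0 (mod 29).
  a2 = 2*a1 - a0 mod 29
  a2 = 2*2 - 15 mod 29
  a2 = 4 - 15 mod 29
  a2 = -11 mod 29 = 18
Step 2: The trefoil has determinant 3.
  Number of Fox p-colorings (p prime) is p^2 if p = 3, else p.
  Since 29 does not divide 3, only trivial (constant) colorings exist.
  (So the trial a0 = 15, a1 = 2 with a0 != a1 does NOT extend to a valid coloring of the whole trefoil: the other two crossing relations require 3*(a1 - a0) = 0 (mod 29), which fails.)
  Total colorings = 29
Step 3: a2 = 18, total Fox 29-colorings = 29

18


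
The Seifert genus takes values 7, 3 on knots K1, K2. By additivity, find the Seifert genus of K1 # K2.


The Seifert genus is additive under connected sum.
Seifert genus(K1 # K2) = (7) + (3)
= 10

10


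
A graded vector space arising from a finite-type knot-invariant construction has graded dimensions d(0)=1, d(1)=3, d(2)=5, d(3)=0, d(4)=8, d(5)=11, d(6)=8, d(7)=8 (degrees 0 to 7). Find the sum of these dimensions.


Total dimension = d(0) + d(1) + ... + d(7)
= 1 + 3 + 5 + 0 + 8 + 11 + 8 + 8
= 44

44


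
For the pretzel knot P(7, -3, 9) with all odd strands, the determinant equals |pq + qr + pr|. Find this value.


Step 1: Compute pq + qr + pr.
pq = 7*(-3) = -21
qr = (-3)*9 = -27
pr = 7*9 = 63
pq + qr + pr = -21 + (-27) + 63 = 15
Step 2: Take absolute value.
det(P(7,-3,9)) = |15| = 15

15


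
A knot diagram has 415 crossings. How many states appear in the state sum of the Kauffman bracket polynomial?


Each crossing contributes 2 choices (A-smoothing or B-smoothing).
Total states = 2^415 = 84615164005151820665845159428194693098035799419427996068435045795123941278247852265624218936283556460491675139202989862944768

84615164005151820665845159428194693098035799419427996068435045795123941278247852265624218936283556460491675139202989862944768


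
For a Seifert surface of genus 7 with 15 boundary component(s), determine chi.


chi = 2 - 2g - b
= 2 - 2*7 - 15
= 2 - 14 - 15 = -27

-27


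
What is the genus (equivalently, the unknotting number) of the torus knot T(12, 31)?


For a torus knot T(p,q), both the unknotting number and genus equal (p-1)(q-1)/2.
= (12-1)(31-1)/2
= 11*30/2
= 330/2 = 165

165


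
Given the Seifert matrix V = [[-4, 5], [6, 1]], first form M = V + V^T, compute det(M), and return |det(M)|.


Step 1: Form V + V^T where V = [[-4, 5], [6, 1]]
  V^T = [[-4, 6], [5, 1]]
  V + V^T = [[-8, 11], [11, 2]]
Step 2: det(V + V^T) = (-8)*2 - 11*11
  = -16 - 121 = -137
Step 3: Knot determinant = |det(V + V^T)| = |-137| = 137

137


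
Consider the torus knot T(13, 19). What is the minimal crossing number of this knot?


For a torus knot T(p, q) with gcd(p,q)=1,
the crossing number is min(p*(q-1), q*(p-1)).
p*(q-1) = 13*18 = 234
q*(p-1) = 19*12 = 228
min(234, 228) = 228

228


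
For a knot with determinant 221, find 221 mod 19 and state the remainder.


Step 1: A knot is p-colorable if and only if p divides its determinant.
Step 2: Compute 221 mod 19.
221 = 11 * 19 + 12
Step 3: 221 mod 19 = 12
Step 4: The knot is 19-colorable: no

12


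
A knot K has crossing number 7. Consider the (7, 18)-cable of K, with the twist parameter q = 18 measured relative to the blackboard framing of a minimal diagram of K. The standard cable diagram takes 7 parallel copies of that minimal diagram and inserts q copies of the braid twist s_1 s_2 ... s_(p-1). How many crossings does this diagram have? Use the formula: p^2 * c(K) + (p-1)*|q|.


Step 1: Each of the c(K) crossings of the companion diagram becomes p*p = p^2 crossings among the p parallel strands, and each of the |q| twists s_1 s_2 ... s_(p-1) adds (p-1) crossings.
  Crossings = p^2 * c(K) + (p-1)*|q|
Step 2: = 7^2 * 7 + (7-1)*18
Step 3: = 49*7 + 6*18
Step 4: = 343 + 108 = 451

451


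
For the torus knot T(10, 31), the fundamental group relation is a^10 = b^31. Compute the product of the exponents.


The relation is a^10 = b^31.
Product of exponents = 10 * 31
= 310

310


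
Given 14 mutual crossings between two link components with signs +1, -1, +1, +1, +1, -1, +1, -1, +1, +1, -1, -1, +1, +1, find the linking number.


Step 1: Count positive crossings: 9
Step 2: Count negative crossings: 5
Step 3: Sum of signs = 9 - 5 = 4
Step 4: Linking number = sum/2 = 4/2 = 2

2


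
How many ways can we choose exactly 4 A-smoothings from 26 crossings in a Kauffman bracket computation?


We choose which 4 of 26 crossings get A-smoothings.
C(26, 4) = 26! / (4! * 22!)
= 14950

14950


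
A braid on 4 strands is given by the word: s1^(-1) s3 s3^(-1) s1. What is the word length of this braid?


The word length counts the number of generators (including inverses).
Listing each generator: s1^(-1), s3, s3^(-1), s1
There are 4 generators in this braid word.

4


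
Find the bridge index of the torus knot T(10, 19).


The bridge number of T(p,q) is min(p,q).
min(10, 19) = 10

10


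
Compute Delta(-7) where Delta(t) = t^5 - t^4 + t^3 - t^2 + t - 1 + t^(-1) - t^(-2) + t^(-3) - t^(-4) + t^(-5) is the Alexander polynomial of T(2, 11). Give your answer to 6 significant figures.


Substituting t = -7 into Delta(t) = t^5 - t^4 + t^3 - t^2 + t - 1 + t^(-1) - t^(-2) + t^(-3) - t^(-4) + t^(-5):
Term values: (-16807) + (-2401) + (-343) + (-49) + (-7) + (-1) + (-0.142857) + (-0.0204082) + (-0.00291545) + (-0.000416493) + (-5.9499e-05)
Sum = -19608.16666
Rounded to 6 significant figures: -19608.2

-19608.2


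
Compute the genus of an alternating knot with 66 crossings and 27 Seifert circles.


For alternating knots, g = (c - s + 1)/2.
= (66 - 27 + 1)/2
= 40/2 = 20

20


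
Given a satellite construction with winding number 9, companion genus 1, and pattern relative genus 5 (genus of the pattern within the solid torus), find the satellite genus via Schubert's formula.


Schubert: g(satellite) = g_rel(pattern) + |winding| * g(companion),
where g_rel(pattern) is the genus of the pattern relative to the solid torus.
= 5 + 9 * 1
= 5 + 9 = 14

14


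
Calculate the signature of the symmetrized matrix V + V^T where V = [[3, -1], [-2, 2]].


Step 1: V + V^T = [[6, -3], [-3, 4]]
Step 2: trace = 10, det = 15
Step 3: Discriminant = 10^2 - 4*15 = 40
Step 4: Eigenvalues: 8.16228, 1.83772
Step 5: Signature = (# positive eigenvalues) - (# negative eigenvalues) = 2

2


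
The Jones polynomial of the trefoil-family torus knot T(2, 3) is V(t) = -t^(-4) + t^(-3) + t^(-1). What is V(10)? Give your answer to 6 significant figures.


Substituting t = 10 into V(t) = -t^(-4) + t^(-3) + t^(-1):
  (-)t^(-4) = -0.0001
  (+)t^(-3) = 0.001
  (+)t^(-1) = 0.1
Sum = (-0.0001) + (0.001) + (0.1)
= 0.1009
Rounded to 6 significant figures: 0.1009

0.1009


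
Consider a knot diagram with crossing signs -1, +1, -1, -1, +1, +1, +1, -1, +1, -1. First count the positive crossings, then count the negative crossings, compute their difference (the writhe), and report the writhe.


Step 1: Count positive crossings (+1).
Positive crossings: 5
Step 2: Count negative crossings (-1).
Negative crossings: 5
Step 3: Writhe = (positive) - (negative)
w = 5 - 5 = 0
Step 4: |w| = 0, and w is zero

0


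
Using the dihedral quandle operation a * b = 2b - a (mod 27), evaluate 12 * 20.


12 * 20 = 2*20 - 12 mod 27
= 40 - 12 mod 27
= 28 mod 27 = 1

1


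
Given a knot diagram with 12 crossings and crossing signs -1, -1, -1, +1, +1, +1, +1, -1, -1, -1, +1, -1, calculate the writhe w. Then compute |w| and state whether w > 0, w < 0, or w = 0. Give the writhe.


Step 1: Count positive crossings (+1).
Positive crossings: 5
Step 2: Count negative crossings (-1).
Negative crossings: 7
Step 3: Writhe = (positive) - (negative)
w = 5 - 7 = -2
Step 4: |w| = 2, and w is negative

-2


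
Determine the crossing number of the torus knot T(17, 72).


For a torus knot T(p, q) with gcd(p,q)=1,
the crossing number is min(p*(q-1), q*(p-1)).
p*(q-1) = 17*71 = 1207
q*(p-1) = 72*16 = 1152
min(1207, 1152) = 1152

1152


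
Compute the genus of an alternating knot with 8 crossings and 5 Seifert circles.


For alternating knots, g = (c - s + 1)/2.
= (8 - 5 + 1)/2
= 4/2 = 2

2


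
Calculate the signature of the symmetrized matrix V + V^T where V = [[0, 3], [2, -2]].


Step 1: V + V^T = [[0, 5], [5, -4]]
Step 2: trace = -4, det = -25
Step 3: Discriminant = (-4)^2 - 4*(-25) = 116
Step 4: Eigenvalues: 3.38516, -7.38516
Step 5: Signature = (# positive eigenvalues) - (# negative eigenvalues) = 0

0


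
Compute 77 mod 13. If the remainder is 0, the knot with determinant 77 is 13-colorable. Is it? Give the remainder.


Step 1: A knot is p-colorable if and only if p divides its determinant.
Step 2: Compute 77 mod 13.
77 = 5 * 13 + 12
Step 3: 77 mod 13 = 12
Step 4: The knot is 13-colorable: no

12


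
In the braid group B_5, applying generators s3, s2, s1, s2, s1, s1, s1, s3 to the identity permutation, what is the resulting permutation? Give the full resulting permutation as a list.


Starting with identity [1, 2, 3, 4, 5].
Apply generators in sequence:
  After s3: [1, 2, 4, 3, 5]
  After s2: [1, 4, 2, 3, 5]
  After s1: [4, 1, 2, 3, 5]
  After s2: [4, 2, 1, 3, 5]
  After s1: [2, 4, 1, 3, 5]
  After s1: [4, 2, 1, 3, 5]
  After s1: [2, 4, 1, 3, 5]
  After s3: [2, 4, 3, 1, 5]
Final permutation: [2, 4, 3, 1, 5]

[2, 4, 3, 1, 5]


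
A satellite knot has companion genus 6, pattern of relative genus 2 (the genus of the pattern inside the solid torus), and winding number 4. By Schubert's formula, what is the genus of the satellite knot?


Schubert: g(satellite) = g_rel(pattern) + |winding| * g(companion),
where g_rel(pattern) is the genus of the pattern relative to the solid torus.
= 2 + 4 * 6
= 2 + 24 = 26

26


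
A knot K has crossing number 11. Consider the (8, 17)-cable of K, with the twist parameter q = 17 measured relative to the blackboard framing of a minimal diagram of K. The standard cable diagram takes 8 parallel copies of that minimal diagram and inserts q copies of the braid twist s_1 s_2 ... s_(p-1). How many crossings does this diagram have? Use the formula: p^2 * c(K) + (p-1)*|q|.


Step 1: Each of the c(K) crossings of the companion diagram becomes p*p = p^2 crossings among the p parallel strands, and each of the |q| twists s_1 s_2 ... s_(p-1) adds (p-1) crossings.
  Crossings = p^2 * c(K) + (p-1)*|q|
Step 2: = 8^2 * 11 + (8-1)*17
Step 3: = 64*11 + 7*17
Step 4: = 704 + 119 = 823

823


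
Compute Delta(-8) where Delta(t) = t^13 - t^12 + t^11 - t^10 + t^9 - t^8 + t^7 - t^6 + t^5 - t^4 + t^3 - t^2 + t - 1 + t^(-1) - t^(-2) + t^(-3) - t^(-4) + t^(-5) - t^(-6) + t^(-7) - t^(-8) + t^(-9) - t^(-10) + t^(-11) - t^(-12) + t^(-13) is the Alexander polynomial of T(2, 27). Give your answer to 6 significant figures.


Substituting t = -8 into Delta(t) = t^13 - t^12 + t^11 - t^10 + t^9 - t^8 + t^7 - t^6 + t^5 - t^4 + t^3 - t^2 + t - 1 + t^(-1) - t^(-2) + t^(-3) - t^(-4) + t^(-5) - t^(-6) + t^(-7) - t^(-8) + t^(-9) - t^(-10) + t^(-11) - t^(-12) + t^(-13):
Term values: (-549755813888) + (-68719476736) + (-8589934592) + (-1073741824) + (-134217728) + (-16777216) + (-2097152) + (-262144) + (-32768) + (-4096) + (-512) + (-64) + (-8) + (-1) + (-0.125) + (-0.015625) + (-0.00195312) + (-0.000244141) + (-3.05176e-05) + (-3.8147e-06) + (-4.76837e-07) + (-5.96046e-08) + (-7.45058e-09) + (-9.31323e-10) + (-1.16415e-10) + (-1.45519e-11) + (-1.81899e-12)
Sum = -6.282923587e+11
Rounded to 6 significant figures: -6.28292e+11

-6.28292e+11


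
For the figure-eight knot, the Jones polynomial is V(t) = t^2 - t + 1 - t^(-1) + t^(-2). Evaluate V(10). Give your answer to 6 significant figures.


Substituting t = 10 into V(t) = t^2 - t + 1 - t^(-1) + t^(-2):
  (+)t^(2) = 100
  (-)t^(1) = -10
  (+)t^(0) = 1
  (-)t^(-1) = -0.1
  (+)t^(-2) = 0.01
Sum = (100) + (-10) + (1) + (-0.1) + (0.01)
= 90.91
Rounded to 6 significant figures: 90.91

90.91


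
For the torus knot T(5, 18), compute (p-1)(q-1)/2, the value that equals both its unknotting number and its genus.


For a torus knot T(p,q), both the unknotting number and genus equal (p-1)(q-1)/2.
= (5-1)(18-1)/2
= 4*17/2
= 68/2 = 34

34


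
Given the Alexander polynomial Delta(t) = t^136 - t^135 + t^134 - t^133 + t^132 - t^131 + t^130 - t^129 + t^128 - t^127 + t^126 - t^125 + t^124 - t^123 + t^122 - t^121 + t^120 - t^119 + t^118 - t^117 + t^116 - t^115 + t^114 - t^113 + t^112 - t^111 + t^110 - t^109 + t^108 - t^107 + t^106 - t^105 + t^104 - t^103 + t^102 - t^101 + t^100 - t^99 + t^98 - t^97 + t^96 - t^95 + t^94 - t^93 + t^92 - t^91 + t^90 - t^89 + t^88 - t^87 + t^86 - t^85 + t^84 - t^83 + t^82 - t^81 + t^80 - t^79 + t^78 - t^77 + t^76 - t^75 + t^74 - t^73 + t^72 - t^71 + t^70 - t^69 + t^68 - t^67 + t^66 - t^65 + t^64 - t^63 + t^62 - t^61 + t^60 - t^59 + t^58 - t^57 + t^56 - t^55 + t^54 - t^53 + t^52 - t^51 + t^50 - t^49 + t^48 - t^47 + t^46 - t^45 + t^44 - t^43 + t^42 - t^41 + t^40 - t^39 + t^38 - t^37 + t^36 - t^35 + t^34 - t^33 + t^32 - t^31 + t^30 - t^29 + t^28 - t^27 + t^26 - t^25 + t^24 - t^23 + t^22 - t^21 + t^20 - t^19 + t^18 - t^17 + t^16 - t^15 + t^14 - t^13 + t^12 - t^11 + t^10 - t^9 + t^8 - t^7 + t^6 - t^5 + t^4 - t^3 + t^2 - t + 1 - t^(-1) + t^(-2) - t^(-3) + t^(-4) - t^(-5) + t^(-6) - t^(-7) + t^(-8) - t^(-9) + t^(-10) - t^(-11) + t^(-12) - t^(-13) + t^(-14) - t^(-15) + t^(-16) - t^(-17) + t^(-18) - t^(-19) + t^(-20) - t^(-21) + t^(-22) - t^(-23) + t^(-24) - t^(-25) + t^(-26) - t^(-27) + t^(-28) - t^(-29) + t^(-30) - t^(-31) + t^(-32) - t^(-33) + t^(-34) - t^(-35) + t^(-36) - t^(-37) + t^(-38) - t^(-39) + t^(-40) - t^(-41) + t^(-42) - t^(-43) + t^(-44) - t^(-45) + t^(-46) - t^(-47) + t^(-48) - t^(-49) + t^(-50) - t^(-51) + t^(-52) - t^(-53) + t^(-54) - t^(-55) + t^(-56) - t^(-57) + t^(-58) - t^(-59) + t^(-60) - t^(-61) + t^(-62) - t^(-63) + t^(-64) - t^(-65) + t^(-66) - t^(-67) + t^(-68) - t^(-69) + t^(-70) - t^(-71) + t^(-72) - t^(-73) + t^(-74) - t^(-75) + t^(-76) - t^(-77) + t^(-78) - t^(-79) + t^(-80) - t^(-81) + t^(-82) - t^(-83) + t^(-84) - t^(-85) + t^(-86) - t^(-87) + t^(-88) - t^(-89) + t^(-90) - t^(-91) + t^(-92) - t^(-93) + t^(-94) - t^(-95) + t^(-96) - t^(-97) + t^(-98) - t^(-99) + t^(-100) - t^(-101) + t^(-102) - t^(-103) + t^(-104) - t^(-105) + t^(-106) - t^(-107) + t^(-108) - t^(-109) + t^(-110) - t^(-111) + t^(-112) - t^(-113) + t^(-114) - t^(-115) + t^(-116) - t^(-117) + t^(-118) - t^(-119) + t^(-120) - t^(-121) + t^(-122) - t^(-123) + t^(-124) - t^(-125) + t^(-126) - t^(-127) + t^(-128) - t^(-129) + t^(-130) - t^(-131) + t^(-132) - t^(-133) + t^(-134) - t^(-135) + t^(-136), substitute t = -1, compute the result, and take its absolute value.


Step 1: The polynomial has 273 terms with alternating signs, exponents from 136 down to -136.
Step 2: Substitute t = -1. The i-th term has coefficient (-1)^i and exponent (m-i),
  so its value is (-1)^i * (-1)^(m-i) = (-1)^m = 1 for every i.
Step 3: All 273 terms equal 1, so Delta(-1) = 273 * (1) = 273
Step 4: |Delta(-1)| = 273

273


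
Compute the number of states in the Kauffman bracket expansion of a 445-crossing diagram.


Each crossing contributes 2 choices (A-smoothing or B-smoothing).
Total states = 2^445 = 90854840536950861318665475986000566794205170085914757535186274897579911014174740415773881339220445695095315200783272241691825203576832

90854840536950861318665475986000566794205170085914757535186274897579911014174740415773881339220445695095315200783272241691825203576832


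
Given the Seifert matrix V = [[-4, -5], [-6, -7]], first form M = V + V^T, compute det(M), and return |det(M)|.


Step 1: Form V + V^T where V = [[-4, -5], [-6, -7]]
  V^T = [[-4, -6], [-5, -7]]
  V + V^T = [[-8, -11], [-11, -14]]
Step 2: det(V + V^T) = (-8)*(-14) - (-11)*(-11)
  = 112 - 121 = -9
Step 3: Knot determinant = |det(V + V^T)| = |-9| = 9

9


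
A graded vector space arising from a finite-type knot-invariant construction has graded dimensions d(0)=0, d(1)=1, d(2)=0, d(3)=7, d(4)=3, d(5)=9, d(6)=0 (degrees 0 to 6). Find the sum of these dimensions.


Total dimension = d(0) + d(1) + ... + d(6)
= 0 + 1 + 0 + 7 + 3 + 9 + 0
= 20

20


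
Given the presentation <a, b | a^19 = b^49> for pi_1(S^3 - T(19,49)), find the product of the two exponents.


The relation is a^19 = b^49.
Product of exponents = 19 * 49
= 931

931


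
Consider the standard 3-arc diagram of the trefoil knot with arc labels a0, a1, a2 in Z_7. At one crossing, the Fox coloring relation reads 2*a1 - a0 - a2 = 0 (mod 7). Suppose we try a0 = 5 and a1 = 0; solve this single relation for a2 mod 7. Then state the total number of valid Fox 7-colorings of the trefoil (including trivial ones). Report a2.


Step 1: Apply the given crossing relation 2*a1 - a0 - a2 = 0 (mod 7).
  a2 = 2*a1 - a0 mod 7
  a2 = 2*0 - 5 mod 7
  a2 = 0 - 5 mod 7
  a2 = -5 mod 7 = 2
Step 2: The trefoil has determinant 3.
  Number of Fox p-colorings (p prime) is p^2 if p = 3, else p.
  Since 7 does not divide 3, only trivial (constant) colorings exist.
  (So the trial a0 = 5, a1 = 0 with a0 != a1 does NOT extend to a valid coloring of the whole trefoil: the other two crossing relations require 3*(a1 - a0) = 0 (mod 7), which fails.)
  Total colorings = 7
Step 3: a2 = 2, total Fox 7-colorings = 7

2


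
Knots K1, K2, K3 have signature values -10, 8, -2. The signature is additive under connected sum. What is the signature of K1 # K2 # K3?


The signature is additive under connected sum.
signature(K1 # K2 # K3) = (-10) + (8) + (-2)
= -4

-4


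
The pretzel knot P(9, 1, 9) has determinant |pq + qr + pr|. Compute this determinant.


Step 1: Compute pq + qr + pr.
pq = 9*1 = 9
qr = 1*9 = 9
pr = 9*9 = 81
pq + qr + pr = 9 + 9 + 81 = 99
Step 2: Take absolute value.
det(P(9,1,9)) = |99| = 99

99


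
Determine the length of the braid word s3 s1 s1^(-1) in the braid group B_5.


The word length counts the number of generators (including inverses).
Listing each generator: s3, s1, s1^(-1)
There are 3 generators in this braid word.

3


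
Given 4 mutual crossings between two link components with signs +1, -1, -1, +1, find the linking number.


Step 1: Count positive crossings: 2
Step 2: Count negative crossings: 2
Step 3: Sum of signs = 2 - 2 = 0
Step 4: Linking number = sum/2 = 0/2 = 0

0


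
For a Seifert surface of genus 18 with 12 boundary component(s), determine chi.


chi = 2 - 2g - b
= 2 - 2*18 - 12
= 2 - 36 - 12 = -46

-46


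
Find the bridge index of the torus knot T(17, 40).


The bridge number of T(p,q) is min(p,q).
min(17, 40) = 17

17


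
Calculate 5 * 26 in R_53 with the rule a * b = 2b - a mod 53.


5 * 26 = 2*26 - 5 mod 53
= 52 - 5 mod 53
= 47 mod 53 = 47

47


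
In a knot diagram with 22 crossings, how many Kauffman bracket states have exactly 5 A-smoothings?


We choose which 5 of 22 crossings get A-smoothings.
C(22, 5) = 22! / (5! * 17!)
= 26334

26334


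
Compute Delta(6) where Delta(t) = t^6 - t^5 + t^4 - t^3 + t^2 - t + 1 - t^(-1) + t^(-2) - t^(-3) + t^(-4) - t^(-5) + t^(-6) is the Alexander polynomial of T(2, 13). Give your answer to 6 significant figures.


Substituting t = 6 into Delta(t) = t^6 - t^5 + t^4 - t^3 + t^2 - t + 1 - t^(-1) + t^(-2) - t^(-3) + t^(-4) - t^(-5) + t^(-6):
Term values: (46656) + (-7776) + (1296) + (-216) + (36) + (-6) + (1) + (-0.166667) + (0.0277778) + (-0.00462963) + (0.000771605) + (-0.000128601) + (2.14335e-05)
Sum = 39990.85715
Rounded to 6 significant figures: 39990.9

39990.9


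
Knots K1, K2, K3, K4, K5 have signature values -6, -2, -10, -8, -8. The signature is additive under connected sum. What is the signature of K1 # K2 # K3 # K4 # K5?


The signature is additive under connected sum.
signature(K1 # K2 # K3 # K4 # K5) = (-6) + (-2) + (-10) + (-8) + (-8)
= -34

-34


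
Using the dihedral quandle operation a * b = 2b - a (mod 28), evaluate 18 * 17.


18 * 17 = 2*17 - 18 mod 28
= 34 - 18 mod 28
= 16 mod 28 = 16

16


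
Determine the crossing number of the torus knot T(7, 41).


For a torus knot T(p, q) with gcd(p,q)=1,
the crossing number is min(p*(q-1), q*(p-1)).
p*(q-1) = 7*40 = 280
q*(p-1) = 41*6 = 246
min(280, 246) = 246

246


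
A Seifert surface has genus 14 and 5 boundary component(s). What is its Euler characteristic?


chi = 2 - 2g - b
= 2 - 2*14 - 5
= 2 - 28 - 5 = -31

-31


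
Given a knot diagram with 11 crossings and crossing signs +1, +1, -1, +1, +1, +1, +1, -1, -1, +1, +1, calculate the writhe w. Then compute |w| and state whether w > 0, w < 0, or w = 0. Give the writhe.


Step 1: Count positive crossings (+1).
Positive crossings: 8
Step 2: Count negative crossings (-1).
Negative crossings: 3
Step 3: Writhe = (positive) - (negative)
w = 8 - 3 = 5
Step 4: |w| = 5, and w is positive

5


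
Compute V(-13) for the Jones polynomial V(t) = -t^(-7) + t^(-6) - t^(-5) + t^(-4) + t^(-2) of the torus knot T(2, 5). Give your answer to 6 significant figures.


Substituting t = -13 into V(t) = -t^(-7) + t^(-6) - t^(-5) + t^(-4) + t^(-2):
  (-)t^(-7) = 1.59366e-08
  (+)t^(-6) = 2.07176e-07
  (-)t^(-5) = 2.69329e-06
  (+)t^(-4) = 3.50128e-05
  (+)t^(-2) = 0.00591716
Sum = (1.59366e-08) + (2.07176e-07) + (2.69329e-06) + (3.50128e-05) + (0.00591716)
= 0.005955088947
Rounded to 6 significant figures: 0.00595509

0.00595509


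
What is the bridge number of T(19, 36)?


The bridge number of T(p,q) is min(p,q).
min(19, 36) = 19

19


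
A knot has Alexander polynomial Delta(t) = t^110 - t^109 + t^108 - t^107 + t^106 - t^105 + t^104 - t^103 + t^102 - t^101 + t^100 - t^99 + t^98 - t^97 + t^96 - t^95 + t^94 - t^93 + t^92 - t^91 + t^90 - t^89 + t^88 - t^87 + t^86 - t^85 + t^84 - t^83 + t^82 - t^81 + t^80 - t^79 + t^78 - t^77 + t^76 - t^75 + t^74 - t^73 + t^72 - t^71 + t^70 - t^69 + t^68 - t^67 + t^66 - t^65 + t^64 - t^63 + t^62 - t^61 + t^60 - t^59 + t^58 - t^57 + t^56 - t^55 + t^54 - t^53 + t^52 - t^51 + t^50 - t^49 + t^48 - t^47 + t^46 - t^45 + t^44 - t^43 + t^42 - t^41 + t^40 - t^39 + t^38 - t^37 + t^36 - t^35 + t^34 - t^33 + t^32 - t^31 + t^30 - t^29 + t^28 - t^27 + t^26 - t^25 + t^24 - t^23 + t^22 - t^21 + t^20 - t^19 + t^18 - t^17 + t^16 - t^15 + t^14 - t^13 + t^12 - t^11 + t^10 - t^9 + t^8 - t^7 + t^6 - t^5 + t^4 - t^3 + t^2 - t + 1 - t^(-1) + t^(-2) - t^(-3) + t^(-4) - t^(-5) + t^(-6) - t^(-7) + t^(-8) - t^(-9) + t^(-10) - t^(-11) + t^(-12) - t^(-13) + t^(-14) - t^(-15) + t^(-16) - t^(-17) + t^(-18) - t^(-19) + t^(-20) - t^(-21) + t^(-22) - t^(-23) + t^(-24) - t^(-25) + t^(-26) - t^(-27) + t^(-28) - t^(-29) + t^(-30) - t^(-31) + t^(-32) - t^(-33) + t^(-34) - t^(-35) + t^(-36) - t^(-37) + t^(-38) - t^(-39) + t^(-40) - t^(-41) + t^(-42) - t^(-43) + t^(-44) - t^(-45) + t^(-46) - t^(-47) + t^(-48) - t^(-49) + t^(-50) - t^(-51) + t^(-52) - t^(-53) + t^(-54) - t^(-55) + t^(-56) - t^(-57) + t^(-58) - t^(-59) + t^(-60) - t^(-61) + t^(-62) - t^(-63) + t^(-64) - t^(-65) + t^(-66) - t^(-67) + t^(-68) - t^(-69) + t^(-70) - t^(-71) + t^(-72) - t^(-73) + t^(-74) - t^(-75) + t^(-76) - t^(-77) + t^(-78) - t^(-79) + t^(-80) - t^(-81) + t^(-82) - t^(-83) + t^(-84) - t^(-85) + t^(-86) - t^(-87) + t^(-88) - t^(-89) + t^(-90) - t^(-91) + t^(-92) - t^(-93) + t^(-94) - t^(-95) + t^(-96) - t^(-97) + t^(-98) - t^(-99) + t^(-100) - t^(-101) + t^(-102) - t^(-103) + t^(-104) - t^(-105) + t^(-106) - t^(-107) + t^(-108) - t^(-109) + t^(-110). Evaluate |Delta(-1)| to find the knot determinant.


Step 1: The polynomial has 221 terms with alternating signs, exponents from 110 down to -110.
Step 2: Substitute t = -1. The i-th term has coefficient (-1)^i and exponent (m-i),
  so its value is (-1)^i * (-1)^(m-i) = (-1)^m = 1 for every i.
Step 3: All 221 terms equal 1, so Delta(-1) = 221 * (1) = 221
Step 4: |Delta(-1)| = 221

221


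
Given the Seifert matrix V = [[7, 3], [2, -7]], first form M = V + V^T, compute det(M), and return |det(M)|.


Step 1: Form V + V^T where V = [[7, 3], [2, -7]]
  V^T = [[7, 2], [3, -7]]
  V + V^T = [[14, 5], [5, -14]]
Step 2: det(V + V^T) = 14*(-14) - 5*5
  = -196 - 25 = -221
Step 3: Knot determinant = |det(V + V^T)| = |-221| = 221

221


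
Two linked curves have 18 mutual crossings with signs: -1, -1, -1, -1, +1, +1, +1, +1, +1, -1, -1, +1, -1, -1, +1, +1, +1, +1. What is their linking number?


Step 1: Count positive crossings: 10
Step 2: Count negative crossings: 8
Step 3: Sum of signs = 10 - 8 = 2
Step 4: Linking number = sum/2 = 2/2 = 1

1


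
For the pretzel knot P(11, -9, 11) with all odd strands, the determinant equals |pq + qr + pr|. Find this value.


Step 1: Compute pq + qr + pr.
pq = 11*(-9) = -99
qr = (-9)*11 = -99
pr = 11*11 = 121
pq + qr + pr = -99 + (-99) + 121 = -77
Step 2: Take absolute value.
det(P(11,-9,11)) = |-77| = 77

77


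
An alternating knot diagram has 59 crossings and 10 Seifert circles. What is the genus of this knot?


For alternating knots, g = (c - s + 1)/2.
= (59 - 10 + 1)/2
= 50/2 = 25

25


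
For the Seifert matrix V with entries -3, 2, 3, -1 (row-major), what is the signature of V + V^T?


Step 1: V + V^T = [[-6, 5], [5, -2]]
Step 2: trace = -8, det = -13
Step 3: Discriminant = (-8)^2 - 4*(-13) = 116
Step 4: Eigenvalues: 1.38516, -9.38516
Step 5: Signature = (# positive eigenvalues) - (# negative eigenvalues) = 0

0


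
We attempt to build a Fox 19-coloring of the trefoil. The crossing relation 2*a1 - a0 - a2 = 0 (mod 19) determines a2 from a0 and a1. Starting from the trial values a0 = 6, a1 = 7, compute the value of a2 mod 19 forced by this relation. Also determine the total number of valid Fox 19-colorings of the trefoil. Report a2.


Step 1: Apply the given crossing relation 2*a1 - a0 - a2 = 0 (mod 19).
  a2 = 2*a1 - a0 mod 19
  a2 = 2*7 - 6 mod 19
  a2 = 14 - 6 mod 19
  a2 = 8 mod 19 = 8
Step 2: The trefoil has determinant 3.
  Number of Fox p-colorings (p prime) is p^2 if p = 3, else p.
  Since 19 does not divide 3, only trivial (constant) colorings exist.
  (So the trial a0 = 6, a1 = 7 with a0 != a1 does NOT extend to a valid coloring of the whole trefoil: the other two crossing relations require 3*(a1 - a0) = 0 (mod 19), which fails.)
  Total colorings = 19
Step 3: a2 = 8, total Fox 19-colorings = 19

8


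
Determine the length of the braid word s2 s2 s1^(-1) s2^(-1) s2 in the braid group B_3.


The word length counts the number of generators (including inverses).
Listing each generator: s2, s2, s1^(-1), s2^(-1), s2
There are 5 generators in this braid word.

5


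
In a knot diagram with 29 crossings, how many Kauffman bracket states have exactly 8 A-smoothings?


We choose which 8 of 29 crossings get A-smoothings.
C(29, 8) = 29! / (8! * 21!)
= 4292145

4292145


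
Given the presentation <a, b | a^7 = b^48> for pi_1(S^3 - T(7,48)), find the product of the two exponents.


The relation is a^7 = b^48.
Product of exponents = 7 * 48
= 336

336


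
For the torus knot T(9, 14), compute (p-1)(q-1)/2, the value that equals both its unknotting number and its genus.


For a torus knot T(p,q), both the unknotting number and genus equal (p-1)(q-1)/2.
= (9-1)(14-1)/2
= 8*13/2
= 104/2 = 52

52


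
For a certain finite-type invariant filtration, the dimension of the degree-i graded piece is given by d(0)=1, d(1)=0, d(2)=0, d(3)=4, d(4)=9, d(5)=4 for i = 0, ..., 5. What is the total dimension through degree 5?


Total dimension = d(0) + d(1) + ... + d(5)
= 1 + 0 + 0 + 4 + 9 + 4
= 18

18


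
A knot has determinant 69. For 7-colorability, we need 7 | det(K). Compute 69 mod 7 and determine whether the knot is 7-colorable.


Step 1: A knot is p-colorable if and only if p divides its determinant.
Step 2: Compute 69 mod 7.
69 = 9 * 7 + 6
Step 3: 69 mod 7 = 6
Step 4: The knot is 7-colorable: no

6


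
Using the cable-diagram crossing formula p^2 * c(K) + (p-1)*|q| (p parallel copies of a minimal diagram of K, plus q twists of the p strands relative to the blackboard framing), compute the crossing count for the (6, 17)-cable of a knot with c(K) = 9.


Step 1: Each of the c(K) crossings of the companion diagram becomes p*p = p^2 crossings among the p parallel strands, and each of the |q| twists s_1 s_2 ... s_(p-1) adds (p-1) crossings.
  Crossings = p^2 * c(K) + (p-1)*|q|
Step 2: = 6^2 * 9 + (6-1)*17
Step 3: = 36*9 + 5*17
Step 4: = 324 + 85 = 409

409


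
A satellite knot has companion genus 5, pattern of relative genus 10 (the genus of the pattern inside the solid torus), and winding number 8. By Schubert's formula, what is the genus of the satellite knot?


Schubert: g(satellite) = g_rel(pattern) + |winding| * g(companion),
where g_rel(pattern) is the genus of the pattern relative to the solid torus.
= 10 + 8 * 5
= 10 + 40 = 50

50


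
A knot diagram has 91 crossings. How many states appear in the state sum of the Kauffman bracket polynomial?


Each crossing contributes 2 choices (A-smoothing or B-smoothing).
Total states = 2^91 = 2475880078570760549798248448

2475880078570760549798248448


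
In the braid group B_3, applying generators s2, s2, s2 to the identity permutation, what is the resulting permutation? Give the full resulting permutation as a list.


Starting with identity [1, 2, 3].
Apply generators in sequence:
  After s2: [1, 3, 2]
  After s2: [1, 2, 3]
  After s2: [1, 3, 2]
Final permutation: [1, 3, 2]

[1, 3, 2]


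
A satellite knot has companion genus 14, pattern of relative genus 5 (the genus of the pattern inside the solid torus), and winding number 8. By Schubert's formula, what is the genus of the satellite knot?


Schubert: g(satellite) = g_rel(pattern) + |winding| * g(companion),
where g_rel(pattern) is the genus of the pattern relative to the solid torus.
= 5 + 8 * 14
= 5 + 112 = 117

117


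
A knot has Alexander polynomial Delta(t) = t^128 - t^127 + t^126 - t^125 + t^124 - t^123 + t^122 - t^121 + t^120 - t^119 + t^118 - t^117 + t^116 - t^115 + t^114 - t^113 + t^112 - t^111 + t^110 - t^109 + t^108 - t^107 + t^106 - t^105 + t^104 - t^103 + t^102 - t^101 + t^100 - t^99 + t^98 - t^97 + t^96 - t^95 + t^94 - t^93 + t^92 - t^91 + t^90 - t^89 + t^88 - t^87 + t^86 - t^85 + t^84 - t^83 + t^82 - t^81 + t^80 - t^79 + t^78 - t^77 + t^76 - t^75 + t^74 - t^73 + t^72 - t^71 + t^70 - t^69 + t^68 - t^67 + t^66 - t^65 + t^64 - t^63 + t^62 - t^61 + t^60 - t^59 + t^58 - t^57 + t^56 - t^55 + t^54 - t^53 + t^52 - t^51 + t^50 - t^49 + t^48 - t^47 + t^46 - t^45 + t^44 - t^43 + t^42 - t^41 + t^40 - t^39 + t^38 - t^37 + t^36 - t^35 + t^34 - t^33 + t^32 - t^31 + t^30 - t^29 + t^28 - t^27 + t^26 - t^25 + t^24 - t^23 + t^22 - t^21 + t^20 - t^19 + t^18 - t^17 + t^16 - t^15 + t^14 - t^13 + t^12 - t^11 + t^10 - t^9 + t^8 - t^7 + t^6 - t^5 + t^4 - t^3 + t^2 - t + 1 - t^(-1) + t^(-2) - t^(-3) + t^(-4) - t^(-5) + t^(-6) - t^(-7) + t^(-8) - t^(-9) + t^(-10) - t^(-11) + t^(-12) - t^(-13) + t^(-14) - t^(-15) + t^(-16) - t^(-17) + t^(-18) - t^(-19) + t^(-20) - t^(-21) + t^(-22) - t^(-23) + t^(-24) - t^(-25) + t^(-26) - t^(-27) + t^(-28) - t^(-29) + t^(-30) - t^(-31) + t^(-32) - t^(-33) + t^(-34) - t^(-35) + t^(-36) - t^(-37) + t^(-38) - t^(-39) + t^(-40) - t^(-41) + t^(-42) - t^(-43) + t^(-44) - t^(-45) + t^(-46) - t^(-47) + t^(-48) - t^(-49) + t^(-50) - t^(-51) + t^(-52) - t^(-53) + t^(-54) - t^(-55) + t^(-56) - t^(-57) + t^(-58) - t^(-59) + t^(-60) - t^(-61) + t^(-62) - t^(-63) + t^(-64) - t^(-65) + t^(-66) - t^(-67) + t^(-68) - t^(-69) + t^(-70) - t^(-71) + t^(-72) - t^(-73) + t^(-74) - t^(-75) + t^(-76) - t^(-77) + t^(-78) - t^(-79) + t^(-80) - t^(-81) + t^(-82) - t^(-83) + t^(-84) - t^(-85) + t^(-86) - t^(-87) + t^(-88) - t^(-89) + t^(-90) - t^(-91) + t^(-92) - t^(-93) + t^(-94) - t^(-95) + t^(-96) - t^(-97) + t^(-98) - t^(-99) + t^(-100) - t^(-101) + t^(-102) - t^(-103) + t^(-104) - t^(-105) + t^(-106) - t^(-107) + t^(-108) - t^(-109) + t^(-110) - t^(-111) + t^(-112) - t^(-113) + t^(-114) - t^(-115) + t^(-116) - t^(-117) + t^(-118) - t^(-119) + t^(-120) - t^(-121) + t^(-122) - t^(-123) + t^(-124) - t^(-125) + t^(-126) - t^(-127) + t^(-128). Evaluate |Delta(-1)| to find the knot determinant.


Step 1: The polynomial has 257 terms with alternating signs, exponents from 128 down to -128.
Step 2: Substitute t = -1. The i-th term has coefficient (-1)^i and exponent (m-i),
  so its value is (-1)^i * (-1)^(m-i) = (-1)^m = 1 for every i.
Step 3: All 257 terms equal 1, so Delta(-1) = 257 * (1) = 257
Step 4: |Delta(-1)| = 257

257


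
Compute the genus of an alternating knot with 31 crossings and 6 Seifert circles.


For alternating knots, g = (c - s + 1)/2.
= (31 - 6 + 1)/2
= 26/2 = 13

13


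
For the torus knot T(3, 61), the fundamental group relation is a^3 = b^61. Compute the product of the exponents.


The relation is a^3 = b^61.
Product of exponents = 3 * 61
= 183

183


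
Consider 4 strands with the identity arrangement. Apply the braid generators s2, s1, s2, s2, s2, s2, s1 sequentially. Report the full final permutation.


Starting with identity [1, 2, 3, 4].
Apply generators in sequence:
  After s2: [1, 3, 2, 4]
  After s1: [3, 1, 2, 4]
  After s2: [3, 2, 1, 4]
  After s2: [3, 1, 2, 4]
  After s2: [3, 2, 1, 4]
  After s2: [3, 1, 2, 4]
  After s1: [1, 3, 2, 4]
Final permutation: [1, 3, 2, 4]

[1, 3, 2, 4]


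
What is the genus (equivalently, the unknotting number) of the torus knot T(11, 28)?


For a torus knot T(p,q), both the unknotting number and genus equal (p-1)(q-1)/2.
= (11-1)(28-1)/2
= 10*27/2
= 270/2 = 135

135


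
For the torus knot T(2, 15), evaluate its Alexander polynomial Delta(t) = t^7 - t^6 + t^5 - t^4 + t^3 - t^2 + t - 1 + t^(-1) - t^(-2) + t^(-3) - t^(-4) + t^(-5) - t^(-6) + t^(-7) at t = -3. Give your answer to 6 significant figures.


Substituting t = -3 into Delta(t) = t^7 - t^6 + t^5 - t^4 + t^3 - t^2 + t - 1 + t^(-1) - t^(-2) + t^(-3) - t^(-4) + t^(-5) - t^(-6) + t^(-7):
Term values: (-2187) + (-729) + (-243) + (-81) + (-27) + (-9) + (-3) + (-1) + (-0.333333) + (-0.111111) + (-0.037037) + (-0.0123457) + (-0.00411523) + (-0.00137174) + (-0.000457247)
Sum = -3280.499771
Rounded to 6 significant figures: -3280.5

-3280.5


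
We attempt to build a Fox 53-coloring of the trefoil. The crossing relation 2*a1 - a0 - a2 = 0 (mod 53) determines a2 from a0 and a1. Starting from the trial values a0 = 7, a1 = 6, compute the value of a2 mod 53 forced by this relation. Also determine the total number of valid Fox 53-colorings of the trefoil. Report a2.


Step 1: Apply the given crossing relation 2*a1 - a0 - a2 = 0 (mod 53).
  a2 = 2*a1 - a0 mod 53
  a2 = 2*6 - 7 mod 53
  a2 = 12 - 7 mod 53
  a2 = 5 mod 53 = 5
Step 2: The trefoil has determinant 3.
  Number of Fox p-colorings (p prime) is p^2 if p = 3, else p.
  Since 53 does not divide 3, only trivial (constant) colorings exist.
  (So the trial a0 = 7, a1 = 6 with a0 != a1 does NOT extend to a valid coloring of the whole trefoil: the other two crossing relations require 3*(a1 - a0) = 0 (mod 53), which fails.)
  Total colorings = 53
Step 3: a2 = 5, total Fox 53-colorings = 53

5


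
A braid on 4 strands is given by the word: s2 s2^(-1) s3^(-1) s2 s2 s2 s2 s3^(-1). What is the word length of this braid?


The word length counts the number of generators (including inverses).
Listing each generator: s2, s2^(-1), s3^(-1), s2, s2, s2, s2, s3^(-1)
There are 8 generators in this braid word.

8


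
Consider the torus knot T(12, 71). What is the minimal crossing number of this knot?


For a torus knot T(p, q) with gcd(p,q)=1,
the crossing number is min(p*(q-1), q*(p-1)).
p*(q-1) = 12*70 = 840
q*(p-1) = 71*11 = 781
min(840, 781) = 781

781


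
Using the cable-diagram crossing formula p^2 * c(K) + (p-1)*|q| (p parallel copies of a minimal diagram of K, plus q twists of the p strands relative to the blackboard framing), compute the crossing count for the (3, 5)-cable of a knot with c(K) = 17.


Step 1: Each of the c(K) crossings of the companion diagram becomes p*p = p^2 crossings among the p parallel strands, and each of the |q| twists s_1 s_2 ... s_(p-1) adds (p-1) crossings.
  Crossings = p^2 * c(K) + (p-1)*|q|
Step 2: = 3^2 * 17 + (3-1)*5
Step 3: = 9*17 + 2*5
Step 4: = 153 + 10 = 163

163


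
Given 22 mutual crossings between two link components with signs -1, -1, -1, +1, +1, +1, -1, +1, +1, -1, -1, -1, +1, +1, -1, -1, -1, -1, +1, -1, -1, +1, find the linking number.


Step 1: Count positive crossings: 9
Step 2: Count negative crossings: 13
Step 3: Sum of signs = 9 - 13 = -4
Step 4: Linking number = sum/2 = -4/2 = -2

-2


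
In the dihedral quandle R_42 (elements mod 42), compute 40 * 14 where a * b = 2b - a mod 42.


40 * 14 = 2*14 - 40 mod 42
= 28 - 40 mod 42
= -12 mod 42 = 30

30


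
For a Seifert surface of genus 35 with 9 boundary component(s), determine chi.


chi = 2 - 2g - b
= 2 - 2*35 - 9
= 2 - 70 - 9 = -77

-77


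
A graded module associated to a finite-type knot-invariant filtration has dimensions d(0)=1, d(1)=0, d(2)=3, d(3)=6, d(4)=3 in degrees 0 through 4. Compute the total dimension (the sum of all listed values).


Total dimension = d(0) + d(1) + ... + d(4)
= 1 + 0 + 3 + 6 + 3
= 13

13


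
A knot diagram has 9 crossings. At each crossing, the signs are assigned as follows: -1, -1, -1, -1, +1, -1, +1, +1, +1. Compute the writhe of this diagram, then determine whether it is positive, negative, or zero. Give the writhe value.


Step 1: Count positive crossings (+1).
Positive crossings: 4
Step 2: Count negative crossings (-1).
Negative crossings: 5
Step 3: Writhe = (positive) - (negative)
w = 4 - 5 = -1
Step 4: |w| = 1, and w is negative

-1


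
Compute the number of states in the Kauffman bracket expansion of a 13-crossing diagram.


Each crossing contributes 2 choices (A-smoothing or B-smoothing).
Total states = 2^13 = 8192

8192


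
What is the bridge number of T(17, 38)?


The bridge number of T(p,q) is min(p,q).
min(17, 38) = 17

17


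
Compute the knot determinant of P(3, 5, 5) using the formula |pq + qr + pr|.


Step 1: Compute pq + qr + pr.
pq = 3*5 = 15
qr = 5*5 = 25
pr = 3*5 = 15
pq + qr + pr = 15 + 25 + 15 = 55
Step 2: Take absolute value.
det(P(3,5,5)) = |55| = 55

55


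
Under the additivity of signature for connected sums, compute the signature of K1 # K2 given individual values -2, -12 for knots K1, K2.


The signature is additive under connected sum.
signature(K1 # K2) = (-2) + (-12)
= -14

-14


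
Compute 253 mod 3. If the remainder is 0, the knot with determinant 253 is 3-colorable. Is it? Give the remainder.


Step 1: A knot is p-colorable if and only if p divides its determinant.
Step 2: Compute 253 mod 3.
253 = 84 * 3 + 1
Step 3: 253 mod 3 = 1
Step 4: The knot is 3-colorable: no

1


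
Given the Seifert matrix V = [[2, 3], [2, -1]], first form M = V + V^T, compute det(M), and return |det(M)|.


Step 1: Form V + V^T where V = [[2, 3], [2, -1]]
  V^T = [[2, 2], [3, -1]]
  V + V^T = [[4, 5], [5, -2]]
Step 2: det(V + V^T) = 4*(-2) - 5*5
  = -8 - 25 = -33
Step 3: Knot determinant = |det(V + V^T)| = |-33| = 33

33


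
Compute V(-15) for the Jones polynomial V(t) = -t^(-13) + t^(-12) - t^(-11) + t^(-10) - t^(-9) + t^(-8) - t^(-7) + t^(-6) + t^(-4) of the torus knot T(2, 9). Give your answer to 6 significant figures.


Substituting t = -15 into V(t) = -t^(-13) + t^(-12) - t^(-11) + t^(-10) - t^(-9) + t^(-8) - t^(-7) + t^(-6) + t^(-4):
  (-)t^(-13) = 5.13823e-16
  (+)t^(-12) = 7.70735e-15
  (-)t^(-11) = 1.1561e-13
  (+)t^(-10) = 1.73415e-12
  (-)t^(-9) = 2.60123e-11
  (+)t^(-8) = 3.90184e-10
  (-)t^(-7) = 5.85277e-09
  (+)t^(-6) = 8.77915e-08
  (+)t^(-4) = 1.97531e-05
Sum = (5.13823e-16) + (7.70735e-15) + (1.1561e-13) + (1.73415e-12) + (2.60123e-11) + (3.90184e-10) + (5.85277e-09) + (8.77915e-08) + (1.97531e-05)
= 1.984714874e-05
Rounded to 6 significant figures: 1.98471e-05

1.98471e-05


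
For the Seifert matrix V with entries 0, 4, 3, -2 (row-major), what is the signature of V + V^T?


Step 1: V + V^T = [[0, 7], [7, -4]]
Step 2: trace = -4, det = -49
Step 3: Discriminant = (-4)^2 - 4*(-49) = 212
Step 4: Eigenvalues: 5.28011, -9.28011
Step 5: Signature = (# positive eigenvalues) - (# negative eigenvalues) = 0

0
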